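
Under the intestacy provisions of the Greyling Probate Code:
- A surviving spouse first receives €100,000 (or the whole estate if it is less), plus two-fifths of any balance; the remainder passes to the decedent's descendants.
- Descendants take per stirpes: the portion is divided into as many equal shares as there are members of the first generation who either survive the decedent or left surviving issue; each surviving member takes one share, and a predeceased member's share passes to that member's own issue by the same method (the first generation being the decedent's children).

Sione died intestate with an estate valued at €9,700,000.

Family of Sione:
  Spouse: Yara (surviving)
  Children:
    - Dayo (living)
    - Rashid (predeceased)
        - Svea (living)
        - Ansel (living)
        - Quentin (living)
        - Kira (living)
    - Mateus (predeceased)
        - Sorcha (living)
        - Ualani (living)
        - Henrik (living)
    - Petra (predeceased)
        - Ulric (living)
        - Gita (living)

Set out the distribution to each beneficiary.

Yara: €3,940,000; Dayo: €1,440,000; Svea: €360,000; Ansel: €360,000; Quentin: €360,000; Kira: €360,000; Sorcha: €480,000; Ualani: €480,000; Henrik: €480,000; Ulric: €720,000; Gita: €720,000

Yara first takes €100,000, leaving a balance of €9,600,000. Yara then takes two-fifths of the balance (€3,840,000), for a total of €3,940,000. The remaining €5,760,000 passes to the descendants.
The descendants' portion (€5,760,000) is divided into 4 shares of €1,440,000: Dayo takes €1,440,000; Rashid's €1,440,000 share passes to Rashid's issue; Mateus's €1,440,000 share passes to Mateus's issue; Petra's €1,440,000 share passes to Petra's issue.
Rashid's share (€1,440,000) is divided into 4 shares of €360,000: Svea, Ansel, Quentin, and Kira each take €360,000.
Mateus's share (€1,440,000) is divided into 3 shares of €480,000: Sorcha, Ualani, and Henrik each take €480,000.
Petra's share (€1,440,000) is divided into 2 shares of €720,000: Ulric and Gita each take €720,000.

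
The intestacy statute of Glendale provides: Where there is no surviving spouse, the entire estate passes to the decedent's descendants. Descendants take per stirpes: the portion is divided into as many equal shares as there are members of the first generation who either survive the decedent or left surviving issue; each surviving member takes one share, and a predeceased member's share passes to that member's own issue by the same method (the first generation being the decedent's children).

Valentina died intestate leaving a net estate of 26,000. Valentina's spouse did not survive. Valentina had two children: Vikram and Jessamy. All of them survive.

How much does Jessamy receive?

Jessamy receives 13,000.

The entire 26,000 passes to the descendants.
That amount (26,000) is divided into 2 shares of 13,000: Vikram and Jessamy each take 13,000.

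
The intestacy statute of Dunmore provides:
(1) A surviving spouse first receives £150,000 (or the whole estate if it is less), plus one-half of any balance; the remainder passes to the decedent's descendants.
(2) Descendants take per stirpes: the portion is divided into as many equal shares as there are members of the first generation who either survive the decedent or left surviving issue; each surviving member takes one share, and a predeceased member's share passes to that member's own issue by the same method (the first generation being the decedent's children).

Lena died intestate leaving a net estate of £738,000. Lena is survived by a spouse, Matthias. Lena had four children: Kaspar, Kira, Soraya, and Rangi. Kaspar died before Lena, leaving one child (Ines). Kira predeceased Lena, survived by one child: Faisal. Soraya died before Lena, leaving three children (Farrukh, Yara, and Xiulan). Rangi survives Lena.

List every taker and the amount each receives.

Matthias first takes £150,000, leaving a balance of £588,000. Matthias then takes one-half of the balance (£294,000), for a total of £444,000. The remaining £294,000 passes to the descendants.
The descendants' portion (£294,000) is divided into 4 shares of £73,500: Rangi takes £73,500; Kaspar's £73,500 share passes to Kaspar's issue; Kira's £73,500 share passes to Kira's issue; Soraya's £73,500 share passes to Soraya's issue.
Kaspar's share (£73,500) passes entirely to Ines.
Kira's share (£73,500) passes entirely to Faisal.
Soraya's share (£73,500) is divided into 3 shares of £24,500: Farrukh, Yara, and Xiulan each take £24,500.

Matthias: £444,000; Ines: £73,500; Faisal: £73,500; Farrukh: £24,500; Yara: £24,500; Xiulan: £24,500; Rangi: £73,500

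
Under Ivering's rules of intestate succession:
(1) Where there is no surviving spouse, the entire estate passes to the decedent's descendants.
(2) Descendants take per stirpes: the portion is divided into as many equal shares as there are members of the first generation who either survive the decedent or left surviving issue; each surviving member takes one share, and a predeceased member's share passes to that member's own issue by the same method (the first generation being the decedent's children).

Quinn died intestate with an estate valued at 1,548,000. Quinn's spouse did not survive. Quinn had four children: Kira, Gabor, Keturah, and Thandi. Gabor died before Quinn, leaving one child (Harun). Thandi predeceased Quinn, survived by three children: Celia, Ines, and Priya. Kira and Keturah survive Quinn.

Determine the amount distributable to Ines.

Ines receives 129,000.

The entire 1,548,000 passes to the descendants.
That amount (1,548,000) is divided into 4 shares of 387,000: Kira and Keturah each take 387,000; Gabor's 387,000 share passes to Gabor's issue; Thandi's 387,000 share passes to Thandi's issue.
Gabor's share (387,000) passes entirely to Harun.
Thandi's share (387,000) is divided into 3 shares of 129,000: Celia, Ines, and Priya each take 129,000.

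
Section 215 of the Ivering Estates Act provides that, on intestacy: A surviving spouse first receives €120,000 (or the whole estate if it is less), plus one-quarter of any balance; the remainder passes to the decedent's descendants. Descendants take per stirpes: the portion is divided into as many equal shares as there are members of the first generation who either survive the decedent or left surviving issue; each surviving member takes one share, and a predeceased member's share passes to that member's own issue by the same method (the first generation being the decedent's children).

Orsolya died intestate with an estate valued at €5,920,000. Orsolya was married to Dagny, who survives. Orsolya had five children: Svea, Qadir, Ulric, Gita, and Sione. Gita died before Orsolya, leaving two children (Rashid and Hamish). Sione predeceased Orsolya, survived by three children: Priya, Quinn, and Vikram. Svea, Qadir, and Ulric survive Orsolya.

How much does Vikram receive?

Vikram receives €290,000.

Dagny first takes €120,000, leaving a balance of €5,800,000. Dagny then takes one-quarter of the balance (€1,450,000), for a total of €1,570,000. The remaining €4,350,000 passes to the descendants.
The descendants' portion (€4,350,000) is divided into 5 shares of €870,000: Svea, Qadir, and Ulric each take €870,000; Gita's €870,000 share passes to Gita's issue; Sione's €870,000 share passes to Sione's issue.
Gita's share (€870,000) is divided into 2 shares of €435,000: Rashid and Hamish each take €435,000.
Sione's share (€870,000) is divided into 3 shares of €290,000: Priya, Quinn, and Vikram each take €290,000.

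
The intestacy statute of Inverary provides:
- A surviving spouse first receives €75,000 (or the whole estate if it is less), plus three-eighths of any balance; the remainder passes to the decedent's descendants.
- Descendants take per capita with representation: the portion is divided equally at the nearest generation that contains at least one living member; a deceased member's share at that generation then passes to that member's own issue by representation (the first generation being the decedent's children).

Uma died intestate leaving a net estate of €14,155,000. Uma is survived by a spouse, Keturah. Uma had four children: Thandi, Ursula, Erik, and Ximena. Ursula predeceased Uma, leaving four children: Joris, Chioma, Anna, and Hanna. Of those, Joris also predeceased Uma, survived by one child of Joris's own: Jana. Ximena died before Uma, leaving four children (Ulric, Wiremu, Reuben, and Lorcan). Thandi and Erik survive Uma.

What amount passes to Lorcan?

Lorcan receives €550,000.

Keturah first takes €75,000, leaving a balance of €14,080,000. Keturah then takes three-eighths of the balance (€5,280,000), for a total of €5,355,000. The remaining €8,800,000 passes to the descendants.
The descendants' portion (€8,800,000) is divided into 4 shares of €2,200,000: Thandi and Erik each take €2,200,000; Ursula's €2,200,000 share passes to Ursula's issue; Ximena's €2,200,000 share passes to Ximena's issue.
Ursula's share (€2,200,000) is divided into 4 shares of €550,000: Chioma, Anna, and Hanna each take €550,000; Joris's €550,000 share passes to Joris's issue.
Joris's share (€550,000) passes entirely to Jana.
Ximena's share (€2,200,000) is divided into 4 shares of €550,000: Ulric, Wiremu, Reuben, and Lorcan each take €550,000.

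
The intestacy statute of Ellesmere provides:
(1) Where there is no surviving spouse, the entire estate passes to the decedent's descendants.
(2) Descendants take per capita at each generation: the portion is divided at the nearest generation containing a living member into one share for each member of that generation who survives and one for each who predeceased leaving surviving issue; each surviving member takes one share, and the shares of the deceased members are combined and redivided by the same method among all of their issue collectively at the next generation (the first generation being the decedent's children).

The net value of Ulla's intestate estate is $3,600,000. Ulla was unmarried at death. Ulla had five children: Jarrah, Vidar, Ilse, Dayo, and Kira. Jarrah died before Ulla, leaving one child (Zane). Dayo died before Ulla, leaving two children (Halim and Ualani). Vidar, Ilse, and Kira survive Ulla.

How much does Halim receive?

Halim receives $480,000.

The entire $3,600,000 passes to the descendants.
That amount ($3,600,000) is divided at the children's generation into 5 shares of $720,000. Vidar, Ilse, and Kira each take $720,000. The 2 shares of the deceased (Jarrah and Dayo) are combined into a pool of $1,440,000.
That pool ($1,440,000) is divided at the grandchildren's generation equally among Zane, Halim, and Ualani: $480,000 each.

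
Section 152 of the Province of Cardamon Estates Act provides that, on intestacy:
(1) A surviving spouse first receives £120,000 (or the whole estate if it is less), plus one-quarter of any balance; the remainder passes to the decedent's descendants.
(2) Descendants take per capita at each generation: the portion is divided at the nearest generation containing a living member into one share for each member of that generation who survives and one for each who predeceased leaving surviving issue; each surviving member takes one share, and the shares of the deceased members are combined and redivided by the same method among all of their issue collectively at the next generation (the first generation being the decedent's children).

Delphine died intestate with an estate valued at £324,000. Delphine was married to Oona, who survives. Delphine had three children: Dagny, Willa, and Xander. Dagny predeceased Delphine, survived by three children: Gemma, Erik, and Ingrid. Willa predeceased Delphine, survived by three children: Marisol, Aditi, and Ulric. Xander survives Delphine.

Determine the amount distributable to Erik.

Erik receives £17,000.

Oona first takes £120,000, leaving a balance of £204,000. Oona then takes one-quarter of the balance (£51,000), for a total of £171,000. The remaining £153,000 passes to the descendants.
The descendants' portion (£153,000) is divided at the children's generation into 3 shares of £51,000. Xander takes £51,000. The 2 shares of the deceased (Dagny and Willa) are combined into a pool of £102,000.
That pool (£102,000) is divided at the grandchildren's generation equally among Gemma, Erik, Ingrid, Marisol, Aditi, and Ulric: £17,000 each.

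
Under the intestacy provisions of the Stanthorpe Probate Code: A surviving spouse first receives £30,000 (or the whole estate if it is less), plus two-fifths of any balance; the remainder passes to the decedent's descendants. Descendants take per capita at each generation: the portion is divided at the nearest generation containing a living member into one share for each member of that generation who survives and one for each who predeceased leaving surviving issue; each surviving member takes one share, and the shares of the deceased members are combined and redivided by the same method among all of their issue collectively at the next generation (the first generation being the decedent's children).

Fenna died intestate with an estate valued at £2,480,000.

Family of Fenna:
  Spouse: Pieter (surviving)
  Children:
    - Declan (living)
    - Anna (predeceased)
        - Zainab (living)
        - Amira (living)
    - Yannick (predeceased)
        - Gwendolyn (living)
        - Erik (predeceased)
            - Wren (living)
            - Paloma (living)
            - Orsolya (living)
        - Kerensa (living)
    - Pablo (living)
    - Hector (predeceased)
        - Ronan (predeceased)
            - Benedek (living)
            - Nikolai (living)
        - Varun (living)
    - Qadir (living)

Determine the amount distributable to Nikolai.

Pieter first takes £30,000, leaving a balance of £2,450,000. Pieter then takes two-fifths of the balance (£980,000), for a total of £1,010,000. The remaining £1,470,000 passes to the descendants.
The descendants' portion (£1,470,000) is divided at the children's generation into 6 shares of £245,000. Declan, Pablo, and Qadir each take £245,000. The 3 shares of the deceased (Anna, Yannick, and Hector) are combined into a pool of £735,000.
That pool (£735,000) is divided at the grandchildren's generation into 7 shares of £105,000. Zainab, Amira, Gwendolyn, Kerensa, and Varun each take £105,000. The 2 shares of the deceased (Erik and Ronan) are combined into a pool of £210,000.
That pool (£210,000) is divided at the great-grandchildren's generation equally among Wren, Paloma, Orsolya, Benedek, and Nikolai: £42,000 each.

Nikolai receives £42,000.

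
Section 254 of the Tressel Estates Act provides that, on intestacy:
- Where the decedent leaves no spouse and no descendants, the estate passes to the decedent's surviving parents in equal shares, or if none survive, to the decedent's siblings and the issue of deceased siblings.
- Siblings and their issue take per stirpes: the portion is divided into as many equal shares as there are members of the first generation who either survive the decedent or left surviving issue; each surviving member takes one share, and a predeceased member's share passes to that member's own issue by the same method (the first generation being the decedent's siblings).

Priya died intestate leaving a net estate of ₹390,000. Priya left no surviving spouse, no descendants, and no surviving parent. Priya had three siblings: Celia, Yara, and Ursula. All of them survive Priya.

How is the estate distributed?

Celia: ₹130,000; Yara: ₹130,000; Ursula: ₹130,000

The entire ₹390,000 passes to the siblings and their issue.
That amount (₹390,000) is divided into 3 shares of ₹130,000: Celia, Yara, and Ursula each take ₹130,000.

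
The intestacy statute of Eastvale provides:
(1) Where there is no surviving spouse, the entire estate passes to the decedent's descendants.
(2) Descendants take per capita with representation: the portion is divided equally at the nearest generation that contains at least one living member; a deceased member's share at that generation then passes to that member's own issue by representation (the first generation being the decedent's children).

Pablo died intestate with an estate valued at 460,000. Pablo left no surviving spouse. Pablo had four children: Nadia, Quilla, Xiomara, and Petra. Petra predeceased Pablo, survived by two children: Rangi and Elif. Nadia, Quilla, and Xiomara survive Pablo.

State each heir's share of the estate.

Nadia: 115,000; Quilla: 115,000; Xiomara: 115,000; Rangi: 57,500; Elif: 57,500

The entire 460,000 passes to the descendants.
That amount (460,000) is divided into 4 shares of 115,000: Nadia, Quilla, and Xiomara each take 115,000; Petra's 115,000 share passes to Petra's issue.
Petra's share (115,000) is divided into 2 shares of 57,500: Rangi and Elif each take 57,500.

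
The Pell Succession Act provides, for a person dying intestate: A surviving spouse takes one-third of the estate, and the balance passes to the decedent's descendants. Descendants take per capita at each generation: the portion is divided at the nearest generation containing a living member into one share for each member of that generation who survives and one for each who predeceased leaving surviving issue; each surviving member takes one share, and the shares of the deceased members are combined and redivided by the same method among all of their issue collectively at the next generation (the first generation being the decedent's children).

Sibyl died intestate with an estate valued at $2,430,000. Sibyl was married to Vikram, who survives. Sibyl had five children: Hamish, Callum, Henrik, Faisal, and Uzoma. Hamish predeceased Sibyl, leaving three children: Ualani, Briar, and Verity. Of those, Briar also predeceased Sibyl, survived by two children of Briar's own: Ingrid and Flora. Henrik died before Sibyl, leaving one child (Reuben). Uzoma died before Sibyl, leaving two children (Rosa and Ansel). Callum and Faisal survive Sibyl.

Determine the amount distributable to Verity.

Verity receives $162,000.

Vikram takes one-third of $2,430,000 = $810,000. The remaining $1,620,000 passes to the descendants.
The descendants' portion ($1,620,000) is divided at the children's generation into 5 shares of $324,000. Callum and Faisal each take $324,000. The 3 shares of the deceased (Hamish, Henrik, and Uzoma) are combined into a pool of $972,000.
That pool ($972,000) is divided at the grandchildren's generation into 6 shares of $162,000. Ualani, Verity, Reuben, Rosa, and Ansel each take $162,000. The remaining share for the deceased Briar ($162,000) is carried to the next generation.
That pool ($162,000) is divided at the great-grandchildren's generation equally among Ingrid and Flora: $81,000 each.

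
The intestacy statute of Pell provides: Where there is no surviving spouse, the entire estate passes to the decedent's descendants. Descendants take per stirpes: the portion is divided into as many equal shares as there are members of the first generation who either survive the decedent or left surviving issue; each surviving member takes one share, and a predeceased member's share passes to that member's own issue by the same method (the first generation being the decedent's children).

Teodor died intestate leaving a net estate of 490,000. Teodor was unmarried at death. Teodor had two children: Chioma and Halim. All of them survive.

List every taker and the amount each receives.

Chioma: 245,000; Halim: 245,000

The entire 490,000 passes to the descendants.
That amount (490,000) is divided into 2 shares of 245,000: Chioma and Halim each take 245,000.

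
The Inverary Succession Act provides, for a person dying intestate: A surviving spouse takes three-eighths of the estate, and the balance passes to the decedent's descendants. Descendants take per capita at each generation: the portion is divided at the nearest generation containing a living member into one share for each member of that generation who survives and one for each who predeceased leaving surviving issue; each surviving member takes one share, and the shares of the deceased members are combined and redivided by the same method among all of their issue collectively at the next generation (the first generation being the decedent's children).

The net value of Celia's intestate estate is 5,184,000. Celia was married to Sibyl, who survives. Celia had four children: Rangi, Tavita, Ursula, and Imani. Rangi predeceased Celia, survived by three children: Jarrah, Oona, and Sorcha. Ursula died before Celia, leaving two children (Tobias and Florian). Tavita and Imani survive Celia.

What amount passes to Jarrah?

Sibyl takes three-eighths of 5,184,000 = 1,944,000. The remaining 3,240,000 passes to the descendants.
The descendants' portion (3,240,000) is divided at the children's generation into 4 shares of 810,000. Tavita and Imani each take 810,000. The 2 shares of the deceased (Rangi and Ursula) are combined into a pool of 1,620,000.
That pool (1,620,000) is divided at the grandchildren's generation equally among Jarrah, Oona, Sorcha, Tobias, and Florian: 324,000 each.

Jarrah receives 324,000.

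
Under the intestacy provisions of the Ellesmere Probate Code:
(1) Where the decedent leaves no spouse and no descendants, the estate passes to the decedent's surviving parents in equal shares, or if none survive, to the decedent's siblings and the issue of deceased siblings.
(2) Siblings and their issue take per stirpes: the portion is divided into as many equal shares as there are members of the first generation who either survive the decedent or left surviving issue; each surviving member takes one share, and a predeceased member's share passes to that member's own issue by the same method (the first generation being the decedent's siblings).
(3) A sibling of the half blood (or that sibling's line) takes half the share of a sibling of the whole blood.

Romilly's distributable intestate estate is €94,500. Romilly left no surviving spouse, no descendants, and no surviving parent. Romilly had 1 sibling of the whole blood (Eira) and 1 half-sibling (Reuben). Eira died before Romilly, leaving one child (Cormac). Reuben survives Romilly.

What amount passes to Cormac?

The entire €94,500 passes to the siblings and their issue.
Counting each half-blood sibling's line as half a unit, there are 3/2 units in €94,500, so one unit is €63,000. Whole-blood lines (Eira) take €63,000 each; half-blood lines (Reuben) take €31,500 each.
Eira's share (€63,000) passes entirely to Cormac.

Cormac receives €63,000.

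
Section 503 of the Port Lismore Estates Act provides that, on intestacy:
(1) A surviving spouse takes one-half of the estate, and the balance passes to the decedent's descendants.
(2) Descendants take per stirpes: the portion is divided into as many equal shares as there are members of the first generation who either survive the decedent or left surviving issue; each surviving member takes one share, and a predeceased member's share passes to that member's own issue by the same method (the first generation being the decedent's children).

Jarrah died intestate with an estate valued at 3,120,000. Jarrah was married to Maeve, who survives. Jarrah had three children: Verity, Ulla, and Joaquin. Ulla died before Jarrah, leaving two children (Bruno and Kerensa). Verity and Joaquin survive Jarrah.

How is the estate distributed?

Maeve takes one-half of 3,120,000 = 1,560,000. The remaining 1,560,000 passes to the descendants.
The descendants' portion (1,560,000) is divided into 3 shares of 520,000: Verity and Joaquin each take 520,000; Ulla's 520,000 share passes to Ulla's issue.
Ulla's share (520,000) is divided into 2 shares of 260,000: Bruno and Kerensa each take 260,000.

Maeve: 1,560,000; Verity: 520,000; Bruno: 260,000; Kerensa: 260,000; Joaquin: 520,000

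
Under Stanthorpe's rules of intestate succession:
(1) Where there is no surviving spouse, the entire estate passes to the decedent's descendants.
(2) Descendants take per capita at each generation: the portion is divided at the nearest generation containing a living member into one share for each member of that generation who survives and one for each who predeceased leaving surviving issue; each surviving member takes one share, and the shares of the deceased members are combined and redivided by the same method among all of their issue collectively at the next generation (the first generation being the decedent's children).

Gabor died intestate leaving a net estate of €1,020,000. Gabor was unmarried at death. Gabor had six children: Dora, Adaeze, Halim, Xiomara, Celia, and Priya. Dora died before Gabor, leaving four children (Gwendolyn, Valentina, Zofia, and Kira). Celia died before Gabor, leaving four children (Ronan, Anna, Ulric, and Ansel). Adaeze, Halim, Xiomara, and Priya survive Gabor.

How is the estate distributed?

The entire €1,020,000 passes to the descendants.
That amount (€1,020,000) is divided at the children's generation into 6 shares of €170,000. Adaeze, Halim, Xiomara, and Priya each take €170,000. The 2 shares of the deceased (Dora and Celia) are combined into a pool of €340,000.
That pool (€340,000) is divided at the grandchildren's generation equally among Gwendolyn, Valentina, Zofia, Kira, Ronan, Anna, Ulric, and Ansel: €42,500 each.

Gwendolyn: €42,500; Valentina: €42,500; Zofia: €42,500; Kira: €42,500; Adaeze: €170,000; Halim: €170,000; Xiomara: €170,000; Ronan: €42,500; Anna: €42,500; Ulric: €42,500; Ansel: €42,500; Priya: €170,000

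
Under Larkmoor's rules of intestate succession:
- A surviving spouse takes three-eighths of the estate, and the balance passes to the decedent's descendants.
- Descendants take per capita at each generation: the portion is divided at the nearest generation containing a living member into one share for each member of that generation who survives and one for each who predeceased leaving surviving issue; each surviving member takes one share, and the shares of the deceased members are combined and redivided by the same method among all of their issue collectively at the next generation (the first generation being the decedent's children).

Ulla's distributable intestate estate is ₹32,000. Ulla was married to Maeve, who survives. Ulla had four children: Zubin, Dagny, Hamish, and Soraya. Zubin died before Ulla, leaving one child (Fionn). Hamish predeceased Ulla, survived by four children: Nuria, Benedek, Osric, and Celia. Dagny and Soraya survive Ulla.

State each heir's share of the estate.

Maeve takes three-eighths of ₹32,000 = ₹12,000. The remaining ₹20,000 passes to the descendants.
The descendants' portion (₹20,000) is divided at the children's generation into 4 shares of ₹5,000. Dagny and Soraya each take ₹5,000. The 2 shares of the deceased (Zubin and Hamish) are combined into a pool of ₹10,000.
That pool (₹10,000) is divided at the grandchildren's generation equally among Fionn, Nuria, Benedek, Osric, and Celia: ₹2,000 each.

Maeve: ₹12,000; Fionn: ₹2,000; Dagny: ₹5,000; Nuria: ₹2,000; Benedek: ₹2,000; Osric: ₹2,000; Celia: ₹2,000; Soraya: ₹5,000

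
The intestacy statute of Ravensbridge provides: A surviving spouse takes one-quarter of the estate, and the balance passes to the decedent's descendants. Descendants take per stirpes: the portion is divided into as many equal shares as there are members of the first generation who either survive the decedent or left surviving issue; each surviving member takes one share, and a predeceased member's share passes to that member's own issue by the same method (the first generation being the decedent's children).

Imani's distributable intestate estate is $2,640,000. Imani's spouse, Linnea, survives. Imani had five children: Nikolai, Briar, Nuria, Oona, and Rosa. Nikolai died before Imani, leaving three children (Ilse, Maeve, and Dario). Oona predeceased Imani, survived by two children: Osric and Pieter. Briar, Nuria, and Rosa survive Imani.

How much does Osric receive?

Linnea takes one-quarter of $2,640,000 = $660,000. The remaining $1,980,000 passes to the descendants.
The descendants' portion ($1,980,000) is divided into 5 shares of $396,000: Briar, Nuria, and Rosa each take $396,000; Nikolai's $396,000 share passes to Nikolai's issue; Oona's $396,000 share passes to Oona's issue.
Nikolai's share ($396,000) is divided into 3 shares of $132,000: Ilse, Maeve, and Dario each take $132,000.
Oona's share ($396,000) is divided into 2 shares of $198,000: Osric and Pieter each take $198,000.

Osric receives $198,000.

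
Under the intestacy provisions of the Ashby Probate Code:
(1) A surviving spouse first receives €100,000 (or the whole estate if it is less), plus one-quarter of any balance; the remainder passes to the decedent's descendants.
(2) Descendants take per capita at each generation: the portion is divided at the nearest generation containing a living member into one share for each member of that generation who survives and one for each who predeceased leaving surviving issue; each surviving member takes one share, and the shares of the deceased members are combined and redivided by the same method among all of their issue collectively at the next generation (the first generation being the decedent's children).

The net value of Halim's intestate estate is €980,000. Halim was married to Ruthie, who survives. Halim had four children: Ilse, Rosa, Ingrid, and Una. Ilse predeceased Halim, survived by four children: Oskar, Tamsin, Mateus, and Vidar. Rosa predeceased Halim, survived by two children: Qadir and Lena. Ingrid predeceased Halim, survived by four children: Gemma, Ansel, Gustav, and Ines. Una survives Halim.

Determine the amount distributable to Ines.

Ruthie first takes €100,000, leaving a balance of €880,000. Ruthie then takes one-quarter of the balance (€220,000), for a total of €320,000. The remaining €660,000 passes to the descendants.
The descendants' portion (€660,000) is divided at the children's generation into 4 shares of €165,000. Una takes €165,000. The 3 shares of the deceased (Ilse, Rosa, and Ingrid) are combined into a pool of €495,000.
That pool (€495,000) is divided at the grandchildren's generation equally among Oskar, Tamsin, Mateus, Vidar, Qadir, Lena, Gemma, Ansel, Gustav, and Ines: €49,500 each.

Ines receives €49,500.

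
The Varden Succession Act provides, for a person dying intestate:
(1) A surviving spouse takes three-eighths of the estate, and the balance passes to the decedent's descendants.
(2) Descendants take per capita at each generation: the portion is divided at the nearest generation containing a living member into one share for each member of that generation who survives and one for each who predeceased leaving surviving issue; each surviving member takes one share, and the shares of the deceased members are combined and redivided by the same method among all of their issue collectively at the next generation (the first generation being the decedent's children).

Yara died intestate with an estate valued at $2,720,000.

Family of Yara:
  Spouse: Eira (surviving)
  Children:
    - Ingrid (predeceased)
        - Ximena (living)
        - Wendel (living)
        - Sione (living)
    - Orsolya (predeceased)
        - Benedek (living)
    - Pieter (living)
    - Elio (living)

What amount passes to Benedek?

Eira takes three-eighths of $2,720,000 = $1,020,000. The remaining $1,700,000 passes to the descendants.
The descendants' portion ($1,700,000) is divided at the children's generation into 4 shares of $425,000. Pieter and Elio each take $425,000. The 2 shares of the deceased (Ingrid and Orsolya) are combined into a pool of $850,000.
That pool ($850,000) is divided at the grandchildren's generation equally among Ximena, Wendel, Sione, and Benedek: $212,500 each.

Benedek receives $212,500.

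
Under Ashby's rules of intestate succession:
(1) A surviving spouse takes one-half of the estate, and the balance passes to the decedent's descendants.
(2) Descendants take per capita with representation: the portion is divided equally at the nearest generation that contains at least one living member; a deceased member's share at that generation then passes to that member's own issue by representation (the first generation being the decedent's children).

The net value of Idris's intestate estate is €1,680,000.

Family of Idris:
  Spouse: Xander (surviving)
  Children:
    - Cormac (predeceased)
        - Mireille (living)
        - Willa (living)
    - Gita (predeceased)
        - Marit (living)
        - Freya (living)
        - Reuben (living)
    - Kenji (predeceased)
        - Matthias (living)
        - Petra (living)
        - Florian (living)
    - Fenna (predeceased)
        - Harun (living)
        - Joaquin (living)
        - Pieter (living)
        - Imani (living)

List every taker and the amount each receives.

Xander: €840,000; Mireille: €70,000; Willa: €70,000; Marit: €70,000; Freya: €70,000; Reuben: €70,000; Matthias: €70,000; Petra: €70,000; Florian: €70,000; Harun: €70,000; Joaquin: €70,000; Pieter: €70,000; Imani: €70,000

Xander takes one-half of €1,680,000 = €840,000. The remaining €840,000 passes to the descendants.
No child survives, so the initial division is made at the grandchildren's generation.
The descendants' portion (€840,000) is divided into 12 shares of €70,000: Mireille, Willa, Marit, Freya, Reuben, Matthias, Petra, Florian, Harun, Joaquin, Pieter, and Imani each take €70,000.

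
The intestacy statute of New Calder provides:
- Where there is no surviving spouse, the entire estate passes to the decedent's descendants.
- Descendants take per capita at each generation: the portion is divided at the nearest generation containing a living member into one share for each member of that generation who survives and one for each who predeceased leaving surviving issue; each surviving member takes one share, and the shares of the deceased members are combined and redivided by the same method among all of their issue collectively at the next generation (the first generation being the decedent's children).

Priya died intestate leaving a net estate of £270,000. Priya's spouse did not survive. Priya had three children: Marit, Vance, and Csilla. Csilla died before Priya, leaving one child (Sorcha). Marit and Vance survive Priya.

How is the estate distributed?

The entire £270,000 passes to the descendants.
That amount (£270,000) is divided at the children's generation into 3 shares of £90,000. Marit and Vance each take £90,000. The remaining share for the deceased Csilla (£90,000) is carried to the next generation.
That pool (£90,000) passes entirely to Sorcha, the sole taker at the grandchildren's generation.

Marit: £90,000; Vance: £90,000; Sorcha: £90,000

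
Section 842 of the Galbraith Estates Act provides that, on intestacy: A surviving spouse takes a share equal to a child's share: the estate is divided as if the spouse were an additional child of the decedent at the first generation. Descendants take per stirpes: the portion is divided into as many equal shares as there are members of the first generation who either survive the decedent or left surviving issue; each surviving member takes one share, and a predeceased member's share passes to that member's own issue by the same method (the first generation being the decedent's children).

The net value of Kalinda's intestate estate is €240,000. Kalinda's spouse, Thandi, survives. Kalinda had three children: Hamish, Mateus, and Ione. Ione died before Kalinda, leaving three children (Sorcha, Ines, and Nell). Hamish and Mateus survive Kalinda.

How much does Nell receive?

Nell receives €20,000.

The spouse counts as an additional share at the children's level, so there are 4 primary shares of €60,000. Thandi takes one such share (€60,000).
The children's combined portion (€180,000) is divided into 3 shares of €60,000: Hamish and Mateus each take €60,000; Ione's €60,000 share passes to Ione's issue.
Ione's share (€60,000) is divided into 3 shares of €20,000: Sorcha, Ines, and Nell each take €20,000.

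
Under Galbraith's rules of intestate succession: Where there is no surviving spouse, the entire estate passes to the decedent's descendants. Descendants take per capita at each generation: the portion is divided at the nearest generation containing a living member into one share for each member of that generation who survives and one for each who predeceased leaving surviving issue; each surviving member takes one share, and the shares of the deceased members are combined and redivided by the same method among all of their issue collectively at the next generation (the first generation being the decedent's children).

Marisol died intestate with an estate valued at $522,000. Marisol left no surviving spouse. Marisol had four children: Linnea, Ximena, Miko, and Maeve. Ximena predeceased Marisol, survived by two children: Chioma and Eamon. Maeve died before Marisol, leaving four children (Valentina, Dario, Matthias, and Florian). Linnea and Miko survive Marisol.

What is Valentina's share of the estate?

The entire $522,000 passes to the descendants.
That amount ($522,000) is divided at the children's generation into 4 shares of $130,500. Linnea and Miko each take $130,500. The 2 shares of the deceased (Ximena and Maeve) are combined into a pool of $261,000.
That pool ($261,000) is divided at the grandchildren's generation equally among Chioma, Eamon, Valentina, Dario, Matthias, and Florian: $43,500 each.

Valentina receives $43,500.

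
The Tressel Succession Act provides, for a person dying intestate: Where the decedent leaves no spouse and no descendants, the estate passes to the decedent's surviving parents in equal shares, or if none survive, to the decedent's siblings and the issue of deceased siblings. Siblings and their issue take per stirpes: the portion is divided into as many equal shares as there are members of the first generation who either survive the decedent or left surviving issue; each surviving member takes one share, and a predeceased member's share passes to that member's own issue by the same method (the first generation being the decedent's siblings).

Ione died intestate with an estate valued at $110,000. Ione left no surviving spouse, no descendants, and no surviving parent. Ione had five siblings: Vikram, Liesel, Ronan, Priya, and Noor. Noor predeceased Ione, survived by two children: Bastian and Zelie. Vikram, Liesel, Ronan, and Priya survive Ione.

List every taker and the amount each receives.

The entire $110,000 passes to the siblings and their issue.
That amount ($110,000) is divided into 5 shares of $22,000: Vikram, Liesel, Ronan, and Priya each take $22,000; Noor's $22,000 share passes to Noor's issue.
Noor's share ($22,000) is divided into 2 shares of $11,000: Bastian and Zelie each take $11,000.

Vikram: $22,000; Liesel: $22,000; Ronan: $22,000; Priya: $22,000; Bastian: $11,000; Zelie: $11,000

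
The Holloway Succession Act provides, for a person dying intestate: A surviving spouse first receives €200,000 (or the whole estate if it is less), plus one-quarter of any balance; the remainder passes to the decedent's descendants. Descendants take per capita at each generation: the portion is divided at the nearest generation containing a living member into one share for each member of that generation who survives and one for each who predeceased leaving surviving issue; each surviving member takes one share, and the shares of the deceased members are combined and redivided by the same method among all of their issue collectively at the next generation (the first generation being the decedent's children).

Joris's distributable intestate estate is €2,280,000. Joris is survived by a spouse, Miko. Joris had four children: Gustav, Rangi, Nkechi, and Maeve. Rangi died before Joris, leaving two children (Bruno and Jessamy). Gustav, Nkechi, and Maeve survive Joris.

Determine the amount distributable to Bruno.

Bruno receives €195,000.

Miko first takes €200,000, leaving a balance of €2,080,000. Miko then takes one-quarter of the balance (€520,000), for a total of €720,000. The remaining €1,560,000 passes to the descendants.
The descendants' portion (€1,560,000) is divided at the children's generation into 4 shares of €390,000. Gustav, Nkechi, and Maeve each take €390,000. The remaining share for the deceased Rangi (€390,000) is carried to the next generation.
That pool (€390,000) is divided at the grandchildren's generation equally among Bruno and Jessamy: €195,000 each.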